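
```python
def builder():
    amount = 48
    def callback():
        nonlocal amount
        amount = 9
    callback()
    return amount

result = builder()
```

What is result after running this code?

Step 1: builder() sets amount = 48.
Step 2: callback() uses nonlocal to reassign amount = 9.
Step 3: result = 9

The answer is 9.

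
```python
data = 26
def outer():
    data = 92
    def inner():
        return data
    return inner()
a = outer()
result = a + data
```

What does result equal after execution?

Step 1: outer() has local data = 92. inner() reads from enclosing.
Step 2: outer() returns 92. Global data = 26 unchanged.
Step 3: result = 92 + 26 = 118

The answer is 118.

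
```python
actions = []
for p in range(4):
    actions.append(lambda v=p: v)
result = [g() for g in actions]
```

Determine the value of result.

Step 1: Default arg v=p captures p at each iteration.
Step 2: Each lambda has its own default: 0, 1, ..., 3.
Step 3: result = [0, 1, 2, 3]

The answer is [0, 1, 2, 3].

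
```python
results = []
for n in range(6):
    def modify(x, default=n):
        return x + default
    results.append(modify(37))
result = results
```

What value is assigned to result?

Step 1: Default argument default=n is evaluated at function definition time.
Step 2: Each iteration creates modify with default = current n value.
Step 3: modify(37) returns 37 + default. results = [37, 38, 39, 40, 41, 42]

The answer is [37, 38, 39, 40, 41, 42].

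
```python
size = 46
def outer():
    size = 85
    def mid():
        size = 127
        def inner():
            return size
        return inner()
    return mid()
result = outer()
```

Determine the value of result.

Step 1: Three levels of shadowing: global 46, outer 85, mid 127.
Step 2: inner() finds size = 127 in enclosing mid() scope.
Step 3: result = 127

The answer is 127.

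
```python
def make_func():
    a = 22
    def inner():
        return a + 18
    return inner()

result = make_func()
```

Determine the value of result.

Step 1: make_func() defines a = 22.
Step 2: inner() reads a = 22 from enclosing scope, returns 22 + 18 = 40.
Step 3: result = 40

The answer is 40.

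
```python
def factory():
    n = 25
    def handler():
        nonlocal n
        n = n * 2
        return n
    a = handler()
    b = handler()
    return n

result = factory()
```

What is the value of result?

Step 1: n starts at 25.
Step 2: First handler(): n = 25 * 2 = 50.
Step 3: Second handler(): n = 50 * 2 = 100.
Step 4: result = 100

The answer is 100.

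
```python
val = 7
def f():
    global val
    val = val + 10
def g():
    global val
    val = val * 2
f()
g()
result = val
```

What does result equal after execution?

Step 1: val = 7.
Step 2: f() adds 10: val = 7 + 10 = 17.
Step 3: g() doubles: val = 17 * 2 = 34.
Step 4: result = 34

The answer is 34.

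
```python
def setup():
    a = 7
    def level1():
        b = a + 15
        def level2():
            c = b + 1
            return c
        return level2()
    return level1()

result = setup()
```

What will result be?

Step 1: a = 7. b = a + 15 = 22.
Step 2: c = b + 1 = 22 + 1 = 23.
Step 3: result = 23

The answer is 23.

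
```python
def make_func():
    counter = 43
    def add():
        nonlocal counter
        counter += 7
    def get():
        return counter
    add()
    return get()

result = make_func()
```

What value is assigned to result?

Step 1: counter = 43. add() modifies it via nonlocal, get() reads it.
Step 2: add() makes counter = 43 + 7 = 50.
Step 3: get() returns 50. result = 50

The answer is 50.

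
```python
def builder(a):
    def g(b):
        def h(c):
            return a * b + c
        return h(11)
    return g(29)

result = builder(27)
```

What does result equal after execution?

Step 1: a = 27, b = 29, c = 11.
Step 2: h() computes a * b + c = 27 * 29 + 11 = 794.
Step 3: result = 794

The answer is 794.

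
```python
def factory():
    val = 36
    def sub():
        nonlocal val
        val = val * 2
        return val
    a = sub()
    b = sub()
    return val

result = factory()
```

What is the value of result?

Step 1: val starts at 36.
Step 2: First sub(): val = 36 * 2 = 72.
Step 3: Second sub(): val = 72 * 2 = 144.
Step 4: result = 144

The answer is 144.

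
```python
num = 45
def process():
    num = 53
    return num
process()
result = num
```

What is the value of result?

Step 1: num = 45 globally.
Step 2: process() creates a LOCAL num = 53 (no global keyword!).
Step 3: The global num is unchanged. result = 45

The answer is 45.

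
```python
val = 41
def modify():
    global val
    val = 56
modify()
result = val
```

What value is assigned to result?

Step 1: val = 41 globally.
Step 2: modify() declares global val and sets it to 56.
Step 3: After modify(), global val = 56. result = 56

The answer is 56.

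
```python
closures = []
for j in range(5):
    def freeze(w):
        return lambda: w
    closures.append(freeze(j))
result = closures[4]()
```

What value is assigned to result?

Step 1: freeze(j) creates a new scope capturing w = j at call time.
Step 2: closures[4] = freeze(4), so its lambda captures w = 4.
Step 3: result = 4 (closure factory fixes late binding)

The answer is 4.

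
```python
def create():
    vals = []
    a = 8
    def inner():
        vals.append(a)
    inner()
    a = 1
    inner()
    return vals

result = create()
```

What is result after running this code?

Step 1: a = 8. inner() appends current a to vals.
Step 2: First inner(): appends 8. Then a = 1.
Step 3: Second inner(): appends 1 (closure sees updated a). result = [8, 1]

The answer is [8, 1].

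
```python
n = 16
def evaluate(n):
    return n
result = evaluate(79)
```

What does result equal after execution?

Step 1: Global n = 16.
Step 2: evaluate(79) takes parameter n = 79, which shadows the global.
Step 3: result = 79

The answer is 79.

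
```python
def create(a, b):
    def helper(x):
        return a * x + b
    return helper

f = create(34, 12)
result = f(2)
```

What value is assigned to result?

Step 1: create(34, 12) captures a = 34, b = 12.
Step 2: f(2) computes 34 * 2 + 12 = 80.
Step 3: result = 80

The answer is 80.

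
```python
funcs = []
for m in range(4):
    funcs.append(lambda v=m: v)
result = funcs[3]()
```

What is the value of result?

Step 1: Default argument v=m captures m's value at each iteration.
Step 2: funcs[3] captured v = 3 when m was 3.
Step 3: result = 3

The answer is 3.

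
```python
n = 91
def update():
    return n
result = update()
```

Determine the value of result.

Step 1: n = 91 is defined in the global scope.
Step 2: update() looks up n. No local n exists, so Python checks the global scope via LEGB rule and finds n = 91.
Step 3: result = 91

The answer is 91.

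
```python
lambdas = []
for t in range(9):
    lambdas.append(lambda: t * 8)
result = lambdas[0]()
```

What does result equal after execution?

Step 1: All lambdas reference the same variable t (late binding).
Step 2: After the loop, t = 8. Every lambda returns t * 8.
Step 3: lambdas[0]() = 8 * 8 = 64

The answer is 64.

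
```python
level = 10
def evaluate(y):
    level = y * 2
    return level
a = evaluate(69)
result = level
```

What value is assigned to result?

Step 1: Global level = 10.
Step 2: evaluate(69) creates local level = 69 * 2 = 138.
Step 3: Global level unchanged because no global keyword. result = 10

The answer is 10.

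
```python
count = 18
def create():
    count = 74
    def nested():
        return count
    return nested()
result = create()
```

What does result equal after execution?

Step 1: count = 18 globally, but create() defines count = 74 locally.
Step 2: nested() looks up count. Not in local scope, so checks enclosing scope (create) and finds count = 74.
Step 3: result = 74

The answer is 74.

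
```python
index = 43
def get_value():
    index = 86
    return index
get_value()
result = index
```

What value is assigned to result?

Step 1: index = 43 globally.
Step 2: get_value() creates a LOCAL index = 86 (no global keyword!).
Step 3: The global index is unchanged. result = 43

The answer is 43.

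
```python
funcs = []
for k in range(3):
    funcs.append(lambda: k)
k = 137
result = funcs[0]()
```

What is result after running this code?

Step 1: Lambdas capture the variable k by reference, not by value.
Step 2: After the loop, k is reassigned to 137.
Step 3: funcs[0]() looks up the current k = 137. result = 137

The answer is 137.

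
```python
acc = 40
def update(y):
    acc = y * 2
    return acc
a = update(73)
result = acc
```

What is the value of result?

Step 1: Global acc = 40.
Step 2: update(73) creates local acc = 73 * 2 = 146.
Step 3: Global acc unchanged because no global keyword. result = 40

The answer is 40.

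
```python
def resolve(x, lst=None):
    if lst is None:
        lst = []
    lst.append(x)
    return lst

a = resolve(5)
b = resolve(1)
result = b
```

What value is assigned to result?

Step 1: None default with guard creates a NEW list each call.
Step 2: a = [5] (fresh list). b = [1] (another fresh list).
Step 3: result = [1] (this is the fix for mutable default)

The answer is [1].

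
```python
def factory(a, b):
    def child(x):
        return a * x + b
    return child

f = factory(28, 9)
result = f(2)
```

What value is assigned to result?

Step 1: factory(28, 9) captures a = 28, b = 9.
Step 2: f(2) computes 28 * 2 + 9 = 65.
Step 3: result = 65

The answer is 65.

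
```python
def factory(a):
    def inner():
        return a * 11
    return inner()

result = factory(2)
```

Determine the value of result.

Step 1: factory(2) binds parameter a = 2.
Step 2: inner() accesses a = 2 from enclosing scope.
Step 3: result = 2 * 11 = 22

The answer is 22.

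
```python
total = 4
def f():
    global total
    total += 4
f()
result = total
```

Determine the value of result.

Step 1: total = 4 globally.
Step 2: f() modifies global total: total += 4 = 8.
Step 3: result = 8

The answer is 8.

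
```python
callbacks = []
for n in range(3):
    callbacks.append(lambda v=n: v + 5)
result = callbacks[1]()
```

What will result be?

Step 1: Default argument v=n captures n's value at definition time.
Step 2: callbacks[1] was defined when n = 1, so v defaults to 1.
Step 3: result = 1 + 5 = 6 (default arg fixes the late binding issue)

The answer is 6.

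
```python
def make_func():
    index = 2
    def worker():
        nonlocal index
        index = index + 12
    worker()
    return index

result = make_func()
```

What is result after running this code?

Step 1: make_func() sets index = 2.
Step 2: worker() uses nonlocal to modify index in make_func's scope: index = 2 + 12 = 14.
Step 3: make_func() returns the modified index = 14

The answer is 14.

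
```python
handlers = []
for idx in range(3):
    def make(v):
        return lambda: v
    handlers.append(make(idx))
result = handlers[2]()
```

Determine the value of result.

Step 1: make(idx) creates a new scope capturing v = idx at call time.
Step 2: handlers[2] = make(2), so its lambda captures v = 2.
Step 3: result = 2 (closure factory fixes late binding)

The answer is 2.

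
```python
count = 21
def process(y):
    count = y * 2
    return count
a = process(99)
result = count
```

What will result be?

Step 1: Global count = 21.
Step 2: process(99) creates local count = 99 * 2 = 198.
Step 3: Global count unchanged because no global keyword. result = 21

The answer is 21.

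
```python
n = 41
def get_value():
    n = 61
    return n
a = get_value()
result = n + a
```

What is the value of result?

Step 1: Global n = 41. get_value() returns local n = 61.
Step 2: a = 61. Global n still = 41.
Step 3: result = 41 + 61 = 102

The answer is 102.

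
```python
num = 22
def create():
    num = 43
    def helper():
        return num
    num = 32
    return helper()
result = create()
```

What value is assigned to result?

Step 1: create() sets num = 43, then later num = 32.
Step 2: helper() is called after num is reassigned to 32. Closures capture variables by reference, not by value.
Step 3: result = 32

The answer is 32.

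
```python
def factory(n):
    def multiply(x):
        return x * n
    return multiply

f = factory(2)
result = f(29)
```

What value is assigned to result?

Step 1: factory(2) returns multiply closure with n = 2.
Step 2: f(29) computes 29 * 2 = 58.
Step 3: result = 58

The answer is 58.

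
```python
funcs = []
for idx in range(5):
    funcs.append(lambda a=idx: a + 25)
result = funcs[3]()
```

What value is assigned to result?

Step 1: Default argument a=idx captures idx's value at definition time.
Step 2: funcs[3] was defined when idx = 3, so a defaults to 3.
Step 3: result = 3 + 25 = 28 (default arg fixes the late binding issue)

The answer is 28.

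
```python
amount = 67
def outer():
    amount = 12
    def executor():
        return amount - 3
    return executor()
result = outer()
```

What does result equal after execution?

Step 1: outer() shadows global amount with amount = 12.
Step 2: executor() finds amount = 12 in enclosing scope, computes 12 - 3 = 9.
Step 3: result = 9

The answer is 9.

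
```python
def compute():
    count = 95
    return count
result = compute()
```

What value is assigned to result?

Step 1: compute() defines count = 95 in its local scope.
Step 2: return count finds the local variable count = 95.
Step 3: result = 95

The answer is 95.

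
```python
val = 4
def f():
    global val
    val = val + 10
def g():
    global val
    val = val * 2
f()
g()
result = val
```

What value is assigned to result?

Step 1: val = 4.
Step 2: f() adds 10: val = 4 + 10 = 14.
Step 3: g() doubles: val = 14 * 2 = 28.
Step 4: result = 28

The answer is 28.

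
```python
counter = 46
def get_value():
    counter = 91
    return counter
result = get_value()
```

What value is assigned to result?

Step 1: Global counter = 46.
Step 2: get_value() creates local counter = 91, shadowing the global.
Step 3: Returns local counter = 91. result = 91

The answer is 91.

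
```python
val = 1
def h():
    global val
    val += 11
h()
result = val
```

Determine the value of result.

Step 1: val = 1 globally.
Step 2: h() modifies global val: val += 11 = 12.
Step 3: result = 12

The answer is 12.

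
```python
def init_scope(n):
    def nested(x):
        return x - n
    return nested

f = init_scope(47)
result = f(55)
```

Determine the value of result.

Step 1: init_scope(47) creates a closure capturing n = 47.
Step 2: f(55) computes 55 - 47 = 8.
Step 3: result = 8

The answer is 8.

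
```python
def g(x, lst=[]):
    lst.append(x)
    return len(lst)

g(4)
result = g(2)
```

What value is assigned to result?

Step 1: Mutable default list persists between calls.
Step 2: First call: lst = [4], len = 1. Second call: lst = [4, 2], len = 2.
Step 3: result = 2

The answer is 2.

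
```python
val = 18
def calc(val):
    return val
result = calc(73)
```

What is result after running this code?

Step 1: Global val = 18.
Step 2: calc(73) takes parameter val = 73, which shadows the global.
Step 3: result = 73

The answer is 73.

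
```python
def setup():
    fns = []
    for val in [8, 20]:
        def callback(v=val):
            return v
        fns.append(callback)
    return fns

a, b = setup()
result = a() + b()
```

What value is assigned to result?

Step 1: Default argument v=val captures val at each iteration.
Step 2: a() returns 8 (captured at first iteration), b() returns 20 (captured at second).
Step 3: result = 8 + 20 = 28

The answer is 28.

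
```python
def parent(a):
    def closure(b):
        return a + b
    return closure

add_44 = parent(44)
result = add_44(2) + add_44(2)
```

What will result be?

Step 1: add_44 captures a = 44.
Step 2: add_44(2) = 44 + 2 = 46, called twice.
Step 3: result = 46 + 46 = 92

The answer is 92.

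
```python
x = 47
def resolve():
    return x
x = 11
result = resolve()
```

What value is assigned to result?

Step 1: x is first set to 47, then reassigned to 11.
Step 2: resolve() is called after the reassignment, so it looks up the current global x = 11.
Step 3: result = 11

The answer is 11.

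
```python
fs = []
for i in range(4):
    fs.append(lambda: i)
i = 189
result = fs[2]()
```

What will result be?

Step 1: Lambdas capture the variable i by reference, not by value.
Step 2: After the loop, i is reassigned to 189.
Step 3: fs[2]() looks up the current i = 189. result = 189

The answer is 189.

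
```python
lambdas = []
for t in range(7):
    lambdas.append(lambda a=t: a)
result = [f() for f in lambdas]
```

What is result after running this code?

Step 1: Default arg a=t captures t at each iteration.
Step 2: Each lambda has its own default: 0, 1, ..., 6.
Step 3: result = [0, 1, 2, 3, 4, 5, 6]

The answer is [0, 1, 2, 3, 4, 5, 6].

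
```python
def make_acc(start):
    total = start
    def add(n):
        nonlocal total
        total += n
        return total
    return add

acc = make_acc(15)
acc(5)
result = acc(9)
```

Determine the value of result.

Step 1: make_acc(15) creates closure with total = 15.
Step 2: First acc(5): total = 15 + 5 = 20.
Step 3: Second acc(9): total = 20 + 9 = 29. result = 29

The answer is 29.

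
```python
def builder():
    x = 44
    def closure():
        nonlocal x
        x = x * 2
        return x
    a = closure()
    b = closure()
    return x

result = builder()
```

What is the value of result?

Step 1: x starts at 44.
Step 2: First closure(): x = 44 * 2 = 88.
Step 3: Second closure(): x = 88 * 2 = 176.
Step 4: result = 176

The answer is 176.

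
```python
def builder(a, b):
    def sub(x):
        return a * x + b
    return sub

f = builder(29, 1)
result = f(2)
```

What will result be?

Step 1: builder(29, 1) captures a = 29, b = 1.
Step 2: f(2) computes 29 * 2 + 1 = 59.
Step 3: result = 59

The answer is 59.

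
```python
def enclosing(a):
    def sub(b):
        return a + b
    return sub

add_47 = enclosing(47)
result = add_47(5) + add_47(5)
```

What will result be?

Step 1: add_47 captures a = 47.
Step 2: add_47(5) = 47 + 5 = 52, called twice.
Step 3: result = 52 + 52 = 104

The answer is 104.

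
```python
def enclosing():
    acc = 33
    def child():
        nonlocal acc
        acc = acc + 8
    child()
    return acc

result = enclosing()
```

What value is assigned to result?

Step 1: enclosing() sets acc = 33.
Step 2: child() uses nonlocal to modify acc in enclosing's scope: acc = 33 + 8 = 41.
Step 3: enclosing() returns the modified acc = 41

The answer is 41.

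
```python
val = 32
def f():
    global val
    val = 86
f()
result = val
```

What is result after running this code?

Step 1: val = 32 globally.
Step 2: f() declares global val and sets it to 86.
Step 3: After f(), global val = 86. result = 86

The answer is 86.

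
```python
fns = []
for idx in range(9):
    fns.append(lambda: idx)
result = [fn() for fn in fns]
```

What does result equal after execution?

Step 1: All 9 lambdas share the same variable idx.
Step 2: After the loop, idx = 8.
Step 3: Each call returns 8. result = [8, 8, 8, 8, 8, 8, 8, 8, 8]

The answer is [8, 8, 8, 8, 8, 8, 8, 8, 8].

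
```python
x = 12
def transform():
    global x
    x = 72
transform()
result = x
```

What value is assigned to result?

Step 1: x = 12 globally.
Step 2: transform() declares global x and sets it to 72.
Step 3: After transform(), global x = 72. result = 72

The answer is 72.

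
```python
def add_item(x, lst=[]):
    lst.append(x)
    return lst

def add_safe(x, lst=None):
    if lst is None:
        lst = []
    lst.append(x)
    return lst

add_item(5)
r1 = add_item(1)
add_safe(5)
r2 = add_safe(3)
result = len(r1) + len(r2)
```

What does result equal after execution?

Step 1: add_item shares mutable default: after 2 calls, lst = [5, 1], len = 2.
Step 2: add_safe creates fresh list each time: r2 = [3], len = 1.
Step 3: result = 2 + 1 = 3

The answer is 3.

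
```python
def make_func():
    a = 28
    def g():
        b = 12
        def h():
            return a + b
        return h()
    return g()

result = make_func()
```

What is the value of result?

Step 1: make_func() defines a = 28. g() defines b = 12.
Step 2: h() accesses both from enclosing scopes: a = 28, b = 12.
Step 3: result = 28 + 12 = 40

The answer is 40.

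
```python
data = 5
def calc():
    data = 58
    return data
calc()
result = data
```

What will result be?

Step 1: Global data = 5.
Step 2: calc() creates local data = 58 (shadow, not modification).
Step 3: After calc() returns, global data is unchanged. result = 5

The answer is 5.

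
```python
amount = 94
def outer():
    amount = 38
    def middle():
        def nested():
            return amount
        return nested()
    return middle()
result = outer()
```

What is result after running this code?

Step 1: outer() defines amount = 38. middle() and nested() have no local amount.
Step 2: nested() checks local (none), enclosing middle() (none), enclosing outer() and finds amount = 38.
Step 3: result = 38

The answer is 38.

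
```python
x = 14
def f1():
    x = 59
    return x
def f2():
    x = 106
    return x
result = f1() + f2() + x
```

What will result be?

Step 1: Each function shadows global x with its own local.
Step 2: f1() returns 59, f2() returns 106.
Step 3: Global x = 14 is unchanged. result = 59 + 106 + 14 = 179

The answer is 179.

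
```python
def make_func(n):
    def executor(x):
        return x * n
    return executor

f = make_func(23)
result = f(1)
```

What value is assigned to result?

Step 1: make_func(23) creates a closure capturing n = 23.
Step 2: f(1) computes 1 * 23 = 23.
Step 3: result = 23

The answer is 23.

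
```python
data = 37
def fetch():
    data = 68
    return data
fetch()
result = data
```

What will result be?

Step 1: Global data = 37.
Step 2: fetch() creates local data = 68 (shadow, not modification).
Step 3: After fetch() returns, global data is unchanged. result = 37

The answer is 37.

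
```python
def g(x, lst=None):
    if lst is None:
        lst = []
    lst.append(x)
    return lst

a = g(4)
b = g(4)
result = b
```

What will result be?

Step 1: None default with guard creates a NEW list each call.
Step 2: a = [4] (fresh list). b = [4] (another fresh list).
Step 3: result = [4] (this is the fix for mutable default)

The answer is [4].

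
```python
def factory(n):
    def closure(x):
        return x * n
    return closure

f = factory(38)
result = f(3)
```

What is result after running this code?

Step 1: factory(38) creates a closure capturing n = 38.
Step 2: f(3) computes 3 * 38 = 114.
Step 3: result = 114

The answer is 114.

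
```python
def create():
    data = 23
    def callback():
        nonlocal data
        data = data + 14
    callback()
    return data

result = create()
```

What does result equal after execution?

Step 1: create() sets data = 23.
Step 2: callback() uses nonlocal to modify data in create's scope: data = 23 + 14 = 37.
Step 3: create() returns the modified data = 37

The answer is 37.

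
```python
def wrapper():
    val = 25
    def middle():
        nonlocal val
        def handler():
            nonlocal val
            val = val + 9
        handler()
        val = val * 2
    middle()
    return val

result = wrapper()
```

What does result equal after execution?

Step 1: val = 25.
Step 2: handler() adds 9: val = 25 + 9 = 34.
Step 3: middle() doubles: val = 34 * 2 = 68.
Step 4: result = 68

The answer is 68.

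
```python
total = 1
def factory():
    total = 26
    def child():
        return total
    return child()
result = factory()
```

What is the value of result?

Step 1: total = 1 globally, but factory() defines total = 26 locally.
Step 2: child() looks up total. Not in local scope, so checks enclosing scope (factory) and finds total = 26.
Step 3: result = 26

The answer is 26.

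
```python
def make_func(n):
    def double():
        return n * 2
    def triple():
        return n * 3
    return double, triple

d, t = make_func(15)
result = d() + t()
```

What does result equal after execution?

Step 1: Both closures capture the same n = 15.
Step 2: d() = 15 * 2 = 30, t() = 15 * 3 = 45.
Step 3: result = 30 + 45 = 75

The answer is 75.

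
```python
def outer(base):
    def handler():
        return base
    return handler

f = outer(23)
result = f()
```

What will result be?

Step 1: outer(23) creates closure capturing base = 23.
Step 2: f() returns the captured base = 23.
Step 3: result = 23

The answer is 23.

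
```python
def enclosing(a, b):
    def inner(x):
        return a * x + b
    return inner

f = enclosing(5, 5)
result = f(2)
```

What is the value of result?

Step 1: enclosing(5, 5) captures a = 5, b = 5.
Step 2: f(2) computes 5 * 2 + 5 = 15.
Step 3: result = 15

The answer is 15.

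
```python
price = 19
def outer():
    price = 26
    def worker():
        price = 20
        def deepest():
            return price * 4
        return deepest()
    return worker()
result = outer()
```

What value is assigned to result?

Step 1: deepest() looks up price through LEGB: not local, finds price = 20 in enclosing worker().
Step 2: Returns 20 * 4 = 80.
Step 3: result = 80

The answer is 80.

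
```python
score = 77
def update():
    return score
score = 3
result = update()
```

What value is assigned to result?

Step 1: score is first set to 77, then reassigned to 3.
Step 2: update() is called after the reassignment, so it looks up the current global score = 3.
Step 3: result = 3

The answer is 3.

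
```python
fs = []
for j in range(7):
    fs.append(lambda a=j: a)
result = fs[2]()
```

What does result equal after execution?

Step 1: Default argument a=j captures j's value at each iteration.
Step 2: fs[2] captured a = 2 when j was 2.
Step 3: result = 2

The answer is 2.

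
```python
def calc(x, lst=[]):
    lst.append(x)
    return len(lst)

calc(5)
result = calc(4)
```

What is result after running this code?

Step 1: Mutable default list persists between calls.
Step 2: First call: lst = [5], len = 1. Second call: lst = [5, 4], len = 2.
Step 3: result = 2

The answer is 2.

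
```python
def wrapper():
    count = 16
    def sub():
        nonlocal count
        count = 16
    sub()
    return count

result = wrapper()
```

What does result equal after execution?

Step 1: wrapper() sets count = 16.
Step 2: sub() uses nonlocal to reassign count = 16.
Step 3: result = 16

The answer is 16.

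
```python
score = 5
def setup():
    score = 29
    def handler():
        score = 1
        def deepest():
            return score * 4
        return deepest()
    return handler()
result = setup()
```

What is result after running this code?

Step 1: deepest() looks up score through LEGB: not local, finds score = 1 in enclosing handler().
Step 2: Returns 1 * 4 = 4.
Step 3: result = 4

The answer is 4.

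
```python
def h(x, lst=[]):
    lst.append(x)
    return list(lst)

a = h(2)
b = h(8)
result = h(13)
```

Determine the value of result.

Step 1: Default list is shared. list() creates copies for return values.
Step 2: Internal list grows: [2] -> [2, 8] -> [2, 8, 13].
Step 3: result = [2, 8, 13]

The answer is [2, 8, 13].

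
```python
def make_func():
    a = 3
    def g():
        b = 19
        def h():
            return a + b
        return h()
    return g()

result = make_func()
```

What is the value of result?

Step 1: make_func() defines a = 3. g() defines b = 19.
Step 2: h() accesses both from enclosing scopes: a = 3, b = 19.
Step 3: result = 3 + 19 = 22

The answer is 22.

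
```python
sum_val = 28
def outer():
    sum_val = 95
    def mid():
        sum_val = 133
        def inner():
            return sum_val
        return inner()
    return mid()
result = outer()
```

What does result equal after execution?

Step 1: Three levels of shadowing: global 28, outer 95, mid 133.
Step 2: inner() finds sum_val = 133 in enclosing mid() scope.
Step 3: result = 133

The answer is 133.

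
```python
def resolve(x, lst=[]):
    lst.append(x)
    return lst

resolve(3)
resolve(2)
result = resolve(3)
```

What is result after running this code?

Step 1: Mutable default argument gotcha! The list [] is created once.
Step 2: Each call appends to the SAME list: [3], [3, 2], [3, 2, 3].
Step 3: result = [3, 2, 3]

The answer is [3, 2, 3].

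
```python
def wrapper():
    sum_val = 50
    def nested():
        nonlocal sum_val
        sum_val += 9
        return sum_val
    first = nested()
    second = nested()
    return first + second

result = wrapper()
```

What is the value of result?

Step 1: sum_val starts at 50.
Step 2: First call: sum_val = 50 + 9 = 59, returns 59.
Step 3: Second call: sum_val = 59 + 9 = 68, returns 68.
Step 4: result = 59 + 68 = 127

The answer is 127.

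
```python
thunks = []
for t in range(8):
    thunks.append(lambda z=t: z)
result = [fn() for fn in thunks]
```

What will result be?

Step 1: Default arg z=t captures t at each iteration.
Step 2: Each lambda has its own default: 0, 1, ..., 7.
Step 3: result = [0, 1, 2, 3, 4, 5, 6, 7]

The answer is [0, 1, 2, 3, 4, 5, 6, 7].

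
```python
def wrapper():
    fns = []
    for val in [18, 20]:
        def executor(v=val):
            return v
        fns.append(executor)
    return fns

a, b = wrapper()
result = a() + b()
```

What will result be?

Step 1: Default argument v=val captures val at each iteration.
Step 2: a() returns 18 (captured at first iteration), b() returns 20 (captured at second).
Step 3: result = 18 + 20 = 38

The answer is 38.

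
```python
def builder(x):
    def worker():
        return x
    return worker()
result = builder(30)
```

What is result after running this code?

Step 1: builder(30) binds parameter x = 30.
Step 2: worker() looks up x in enclosing scope and finds the parameter x = 30.
Step 3: result = 30

The answer is 30.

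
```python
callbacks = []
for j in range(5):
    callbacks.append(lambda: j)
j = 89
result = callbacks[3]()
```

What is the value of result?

Step 1: Lambdas capture the variable j by reference, not by value.
Step 2: After the loop, j is reassigned to 89.
Step 3: callbacks[3]() looks up the current j = 89. result = 89

The answer is 89.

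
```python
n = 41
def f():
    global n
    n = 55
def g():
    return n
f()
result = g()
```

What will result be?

Step 1: n = 41.
Step 2: f() sets global n = 55.
Step 3: g() reads global n = 55. result = 55

The answer is 55.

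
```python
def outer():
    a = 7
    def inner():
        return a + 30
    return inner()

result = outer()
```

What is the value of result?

Step 1: outer() defines a = 7.
Step 2: inner() reads a = 7 from enclosing scope, returns 7 + 30 = 37.
Step 3: result = 37

The answer is 37.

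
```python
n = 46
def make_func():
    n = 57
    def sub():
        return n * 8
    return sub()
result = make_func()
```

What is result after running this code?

Step 1: make_func() shadows global n with n = 57.
Step 2: sub() finds n = 57 in enclosing scope, computes 57 * 8 = 456.
Step 3: result = 456

The answer is 456.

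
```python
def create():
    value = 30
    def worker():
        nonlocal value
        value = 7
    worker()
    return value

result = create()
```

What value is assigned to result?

Step 1: create() sets value = 30.
Step 2: worker() uses nonlocal to reassign value = 7.
Step 3: result = 7

The answer is 7.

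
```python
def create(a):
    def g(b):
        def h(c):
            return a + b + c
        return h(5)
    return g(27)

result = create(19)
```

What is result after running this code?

Step 1: a = 19, b = 27, c = 5 across three nested scopes.
Step 2: h() accesses all three via LEGB rule.
Step 3: result = 19 + 27 + 5 = 51

The answer is 51.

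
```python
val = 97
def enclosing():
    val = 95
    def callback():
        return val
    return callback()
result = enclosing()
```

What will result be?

Step 1: val = 97 globally, but enclosing() defines val = 95 locally.
Step 2: callback() looks up val. Not in local scope, so checks enclosing scope (enclosing) and finds val = 95.
Step 3: result = 95

The answer is 95.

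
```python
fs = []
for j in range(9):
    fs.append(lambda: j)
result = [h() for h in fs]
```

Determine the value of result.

Step 1: All 9 lambdas share the same variable j.
Step 2: After the loop, j = 8.
Step 3: Each call returns 8. result = [8, 8, 8, 8, 8, 8, 8, 8, 8]

The answer is [8, 8, 8, 8, 8, 8, 8, 8, 8].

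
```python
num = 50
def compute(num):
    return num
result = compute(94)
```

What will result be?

Step 1: Global num = 50.
Step 2: compute(94) takes parameter num = 94, which shadows the global.
Step 3: result = 94

The answer is 94.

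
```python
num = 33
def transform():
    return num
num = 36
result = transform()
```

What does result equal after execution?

Step 1: num is first set to 33, then reassigned to 36.
Step 2: transform() is called after the reassignment, so it looks up the current global num = 36.
Step 3: result = 36

The answer is 36.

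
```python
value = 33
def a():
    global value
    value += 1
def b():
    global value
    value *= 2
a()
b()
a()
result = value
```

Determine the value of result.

Step 1: value = 33.
Step 2: a(): value = 33 + 1 = 34.
Step 3: b(): value = 34 * 2 = 68.
Step 4: a(): value = 68 + 1 = 69

The answer is 69.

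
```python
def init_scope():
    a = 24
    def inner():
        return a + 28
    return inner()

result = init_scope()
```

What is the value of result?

Step 1: init_scope() defines a = 24.
Step 2: inner() reads a = 24 from enclosing scope, returns 24 + 28 = 52.
Step 3: result = 52

The answer is 52.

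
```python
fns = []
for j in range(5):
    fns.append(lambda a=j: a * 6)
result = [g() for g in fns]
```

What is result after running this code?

Step 1: Default arg a=j captures j at each iteration.
Step 2: fns[k] has a defaulting to k, returns k * 6.
Step 3: result = [0, 6, 12, 18, 24]

The answer is [0, 6, 12, 18, 24].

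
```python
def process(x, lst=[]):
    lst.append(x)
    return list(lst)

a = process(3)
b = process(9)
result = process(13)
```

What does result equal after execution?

Step 1: Default list is shared. list() creates copies for return values.
Step 2: Internal list grows: [3] -> [3, 9] -> [3, 9, 13].
Step 3: result = [3, 9, 13]

The answer is [3, 9, 13].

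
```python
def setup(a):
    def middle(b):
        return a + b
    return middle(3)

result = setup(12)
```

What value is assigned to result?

Step 1: setup(12) passes a = 12.
Step 2: middle(3) has b = 3, reads a = 12 from enclosing.
Step 3: result = 12 + 3 = 15

The answer is 15.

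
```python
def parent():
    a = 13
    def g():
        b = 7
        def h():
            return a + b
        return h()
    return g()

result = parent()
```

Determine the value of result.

Step 1: parent() defines a = 13. g() defines b = 7.
Step 2: h() accesses both from enclosing scopes: a = 13, b = 7.
Step 3: result = 13 + 7 = 20

The answer is 20.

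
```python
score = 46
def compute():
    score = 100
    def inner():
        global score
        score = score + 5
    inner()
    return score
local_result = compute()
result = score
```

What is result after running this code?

Step 1: Global score = 46. compute() creates local score = 100.
Step 2: inner() declares global score and adds 5: global score = 46 + 5 = 51.
Step 3: compute() returns its local score = 100 (unaffected by inner).
Step 4: result = global score = 51

The answer is 51.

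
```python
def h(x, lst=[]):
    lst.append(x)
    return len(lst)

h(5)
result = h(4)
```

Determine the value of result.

Step 1: Mutable default list persists between calls.
Step 2: First call: lst = [5], len = 1. Second call: lst = [5, 4], len = 2.
Step 3: result = 2

The answer is 2.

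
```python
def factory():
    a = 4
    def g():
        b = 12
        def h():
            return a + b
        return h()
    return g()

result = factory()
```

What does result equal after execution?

Step 1: factory() defines a = 4. g() defines b = 12.
Step 2: h() accesses both from enclosing scopes: a = 4, b = 12.
Step 3: result = 4 + 12 = 16

The answer is 16.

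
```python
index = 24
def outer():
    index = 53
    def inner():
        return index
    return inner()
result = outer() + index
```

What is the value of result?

Step 1: Global index = 24. outer() shadows with index = 53.
Step 2: inner() returns enclosing index = 53. outer() = 53.
Step 3: result = 53 + global index (24) = 77

The answer is 77.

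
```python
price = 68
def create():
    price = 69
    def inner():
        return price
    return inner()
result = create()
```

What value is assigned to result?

Step 1: price = 68 globally, but create() defines price = 69 locally.
Step 2: inner() looks up price. Not in local scope, so checks enclosing scope (create) and finds price = 69.
Step 3: result = 69

The answer is 69.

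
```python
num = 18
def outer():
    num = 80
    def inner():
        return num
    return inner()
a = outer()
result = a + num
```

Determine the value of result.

Step 1: outer() has local num = 80. inner() reads from enclosing.
Step 2: outer() returns 80. Global num = 18 unchanged.
Step 3: result = 80 + 18 = 98

The answer is 98.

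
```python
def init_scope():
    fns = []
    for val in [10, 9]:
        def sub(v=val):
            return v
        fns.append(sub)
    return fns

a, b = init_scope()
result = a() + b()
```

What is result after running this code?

Step 1: Default argument v=val captures val at each iteration.
Step 2: a() returns 10 (captured at first iteration), b() returns 9 (captured at second).
Step 3: result = 10 + 9 = 19

The answer is 19.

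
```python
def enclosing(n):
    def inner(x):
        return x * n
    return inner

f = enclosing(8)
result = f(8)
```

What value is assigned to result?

Step 1: enclosing(8) creates a closure capturing n = 8.
Step 2: f(8) computes 8 * 8 = 64.
Step 3: result = 64

The answer is 64.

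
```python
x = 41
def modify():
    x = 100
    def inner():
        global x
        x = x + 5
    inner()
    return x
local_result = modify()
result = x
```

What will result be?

Step 1: Global x = 41. modify() creates local x = 100.
Step 2: inner() declares global x and adds 5: global x = 41 + 5 = 46.
Step 3: modify() returns its local x = 100 (unaffected by inner).
Step 4: result = global x = 46

The answer is 46.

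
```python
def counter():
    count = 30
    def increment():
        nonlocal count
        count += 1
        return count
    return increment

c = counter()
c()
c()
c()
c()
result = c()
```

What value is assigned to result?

Step 1: counter() creates closure with count = 30.
Step 2: Each c() call increments count via nonlocal. After 5 calls: 30 + 5 = 35.
Step 3: result = 35

The answer is 35.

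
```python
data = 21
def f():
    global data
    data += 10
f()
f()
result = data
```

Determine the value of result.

Step 1: data = 21.
Step 2: First f(): data = 21 + 10 = 31.
Step 3: Second f(): data = 31 + 10 = 41. result = 41

The answer is 41.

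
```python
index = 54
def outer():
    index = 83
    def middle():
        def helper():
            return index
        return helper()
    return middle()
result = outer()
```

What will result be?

Step 1: outer() defines index = 83. middle() and helper() have no local index.
Step 2: helper() checks local (none), enclosing middle() (none), enclosing outer() and finds index = 83.
Step 3: result = 83

The answer is 83.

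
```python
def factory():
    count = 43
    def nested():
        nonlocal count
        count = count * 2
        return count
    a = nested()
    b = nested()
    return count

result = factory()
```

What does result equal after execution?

Step 1: count starts at 43.
Step 2: First nested(): count = 43 * 2 = 86.
Step 3: Second nested(): count = 86 * 2 = 172.
Step 4: result = 172

The answer is 172.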